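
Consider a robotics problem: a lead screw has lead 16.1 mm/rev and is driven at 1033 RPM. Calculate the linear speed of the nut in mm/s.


v = lead * (RPM/60) = 16.1*1033/60 = 277.1883

277.1883 mm/s


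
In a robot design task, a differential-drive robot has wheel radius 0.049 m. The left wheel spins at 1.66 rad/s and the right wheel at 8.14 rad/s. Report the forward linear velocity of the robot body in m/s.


v = r*(wR + wL)/2 = 0.049*(8.14 + 1.66)/2 = 0.2401

0.2401 m/s


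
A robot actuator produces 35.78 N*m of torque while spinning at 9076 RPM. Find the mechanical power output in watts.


omega = 9076 * 2*pi/60 = 950.436497 rad/s
P = tau * omega = 35.78 * 950.436497 = 34006.6179

34006.6179 W


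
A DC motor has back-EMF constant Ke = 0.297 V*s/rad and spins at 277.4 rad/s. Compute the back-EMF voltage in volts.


V_emf = Ke * omega = 0.297*277.4 = 82.3878

82.3878 V


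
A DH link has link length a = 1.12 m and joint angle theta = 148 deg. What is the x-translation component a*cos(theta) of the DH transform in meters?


a*cos(theta) = 1.12*cos(148 deg) = -0.9498

-0.9498 m


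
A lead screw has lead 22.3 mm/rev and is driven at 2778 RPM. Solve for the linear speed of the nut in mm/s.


v = lead * (RPM/60) = 22.3*2778/60 = 1032.4900

1032.4900 mm/s


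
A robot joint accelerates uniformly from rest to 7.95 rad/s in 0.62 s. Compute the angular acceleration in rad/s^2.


alpha = delta_omega / t = 7.95 / 0.62 = 12.8226

12.8226 rad/s^2


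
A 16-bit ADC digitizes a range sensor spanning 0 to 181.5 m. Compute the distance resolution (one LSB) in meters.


res = range / 2^n = 181.5/2^16 = 181.5/65536 = 0.0028

0.0028 m


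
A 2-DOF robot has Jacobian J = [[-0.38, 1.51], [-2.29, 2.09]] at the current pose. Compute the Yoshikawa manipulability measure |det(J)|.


det(J) = -0.38*2.09 - (1.51)*(-2.29) = 2.6637
|det(J)| = 2.6637

2.6637


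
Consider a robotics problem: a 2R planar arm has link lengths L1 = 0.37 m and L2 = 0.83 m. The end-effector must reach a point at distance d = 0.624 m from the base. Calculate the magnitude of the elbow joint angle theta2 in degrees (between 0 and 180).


cos(th2) = (d^2 - L1^2 - L2^2)/(2*L1*L2) = (0.624^2 - 0.37^2 - 0.83^2)/(2*0.37*0.83) = -0.71055682
th2 = acos(-0.71055682) = 135.2802 deg

135.2802 degrees


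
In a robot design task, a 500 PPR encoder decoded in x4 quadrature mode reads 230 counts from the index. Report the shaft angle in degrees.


angle = counts * 360 / (PPR*4) = 230 * 360 / 2000 = 41.4000

41.4000 degrees


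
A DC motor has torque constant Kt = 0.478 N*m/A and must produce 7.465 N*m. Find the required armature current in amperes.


I = tau / Kt = 7.465/0.478 = 15.6172

15.6172 A


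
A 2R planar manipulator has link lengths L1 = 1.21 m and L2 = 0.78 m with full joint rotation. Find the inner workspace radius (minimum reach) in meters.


r_min = |L1 - L2| = |1.21 - 0.78| = 0.4300

0.4300 m


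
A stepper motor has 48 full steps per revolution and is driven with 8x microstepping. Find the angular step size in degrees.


step = 360/(48*8) = 360/384 = 0.9375

0.9375 degrees


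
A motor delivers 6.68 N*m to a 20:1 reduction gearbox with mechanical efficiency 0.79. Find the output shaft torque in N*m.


tau_out = tau_in * N * eta = 6.68 * 20 * 0.79 = 105.5440

105.5440 N*m


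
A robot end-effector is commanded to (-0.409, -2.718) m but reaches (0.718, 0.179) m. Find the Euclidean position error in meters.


dx = 0.718 - (-0.409) = 1.1270, dy = 0.179 - (-2.718) = 2.8970
err = sqrt(1.270129 + 8.392609) = 3.1085

3.1085 m


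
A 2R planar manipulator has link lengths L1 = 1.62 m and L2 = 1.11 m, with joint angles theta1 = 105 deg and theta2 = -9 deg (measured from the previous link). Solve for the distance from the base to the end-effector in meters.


x = L1*cos(th1) + L2*cos(th1+th2) = -0.535313
y = L1*sin(th1) + L2*sin(th1+th2) = 2.668719
d = sqrt(x^2 + y^2) = sqrt(0.286560 + 7.122061) = 2.7219

2.7219 m


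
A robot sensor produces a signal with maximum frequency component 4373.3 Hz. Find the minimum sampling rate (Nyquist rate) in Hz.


f_s,min = 2*f_max = 2*4373.3 = 8746.6000

8746.6000 Hz


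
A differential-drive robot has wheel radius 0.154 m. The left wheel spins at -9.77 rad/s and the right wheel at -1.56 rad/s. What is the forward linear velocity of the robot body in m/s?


v = r*(wR + wL)/2 = 0.154*(-1.56 + -9.77)/2 = -0.8724

-0.8724 m/s


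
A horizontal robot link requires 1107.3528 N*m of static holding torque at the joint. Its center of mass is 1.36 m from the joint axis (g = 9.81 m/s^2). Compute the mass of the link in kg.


m = tau / (g*L) = 1107.3528 / (9.81 * 1.36) = 83.0000

83.0000 kg


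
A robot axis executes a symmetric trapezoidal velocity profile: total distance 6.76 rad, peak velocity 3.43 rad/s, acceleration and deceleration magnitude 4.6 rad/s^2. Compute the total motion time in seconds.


t_acc = v/a = 3.43/4.6 = 0.745652 s
d_acc = v^2/(2a) = 1.278793 rad (each ramp)
d_cruise = 6.76 - 2*1.278793 = 4.202414 rad
t_cruise = 4.202414/3.43 = 1.225194 s
t_total = 2*0.745652 + 1.225194 = 2.7165

2.7165 s


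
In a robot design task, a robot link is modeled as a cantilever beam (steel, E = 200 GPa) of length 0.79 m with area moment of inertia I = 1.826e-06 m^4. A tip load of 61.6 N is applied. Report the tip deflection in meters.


delta = F*L^3/(3*E*I) = 61.6*0.79^3/(3*2.000e+11*1.826e-06)
      = 30.3712024/1095600 = 2.7721e-05

2.7721e-05 m


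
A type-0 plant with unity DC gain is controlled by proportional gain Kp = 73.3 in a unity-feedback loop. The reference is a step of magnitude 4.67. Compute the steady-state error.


e_ss = R/(1 + Kp) = 4.67/(1 + 73.3) = 4.67/74.3000 = 0.0629

0.0629


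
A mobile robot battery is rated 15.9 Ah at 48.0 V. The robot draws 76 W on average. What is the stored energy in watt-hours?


E = capacity * V = 15.9*48.0 = 763.2000

763.2000 Wh


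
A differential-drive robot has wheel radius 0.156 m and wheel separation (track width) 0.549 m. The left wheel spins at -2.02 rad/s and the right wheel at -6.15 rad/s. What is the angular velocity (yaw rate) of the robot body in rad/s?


omega = r*(wR - wL)/L = 0.156*(-6.15 - (-2.02))/0.549 = -1.1736

-1.1736 rad/s


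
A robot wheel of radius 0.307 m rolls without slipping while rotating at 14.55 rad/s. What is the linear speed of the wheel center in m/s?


v = omega * r = 14.55 * 0.307 = 4.4668

4.4668 m/s


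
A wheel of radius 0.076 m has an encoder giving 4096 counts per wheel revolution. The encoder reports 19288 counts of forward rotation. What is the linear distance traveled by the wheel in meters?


revs = 19288/4096 = 4.708984
d = revs * 2*pi*r = 4.708984 * 2*pi*0.076 = 2.2486

2.2486 m


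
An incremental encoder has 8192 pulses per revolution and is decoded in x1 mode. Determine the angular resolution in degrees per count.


resolution = 360 / (PPR * 1) = 360 / 8192 = 0.0439

0.0439 degrees


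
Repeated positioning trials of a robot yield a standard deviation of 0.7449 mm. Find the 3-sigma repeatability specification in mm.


repeatability = 3*sigma = 3*0.7449 = 2.2347

2.2347 mm


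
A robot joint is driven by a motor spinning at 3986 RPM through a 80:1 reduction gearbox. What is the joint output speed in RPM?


omega_joint = omega_motor / N = 3986 / 80 = 49.8250

49.8250 RPM


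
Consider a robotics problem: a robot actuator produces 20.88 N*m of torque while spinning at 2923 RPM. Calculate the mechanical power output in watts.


omega = 2923 * 2*pi/60 = 306.095844 rad/s
P = tau * omega = 20.88 * 306.095844 = 6391.2812

6391.2812 W


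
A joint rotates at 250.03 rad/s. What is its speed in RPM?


RPM = 250.03 * 60/(2*pi) = 2387.6106

2387.6106 RPM


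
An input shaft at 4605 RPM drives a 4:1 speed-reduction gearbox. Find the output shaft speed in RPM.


omega_out = omega_in / N = 4605 / 4 = 1151.2500

1151.2500 RPM


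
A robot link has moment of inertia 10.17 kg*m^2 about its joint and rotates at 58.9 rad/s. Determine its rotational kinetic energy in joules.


KE = (1/2)*I*omega^2 = 0.5*10.17*58.9^2 = 17640.9329

17640.9329 J


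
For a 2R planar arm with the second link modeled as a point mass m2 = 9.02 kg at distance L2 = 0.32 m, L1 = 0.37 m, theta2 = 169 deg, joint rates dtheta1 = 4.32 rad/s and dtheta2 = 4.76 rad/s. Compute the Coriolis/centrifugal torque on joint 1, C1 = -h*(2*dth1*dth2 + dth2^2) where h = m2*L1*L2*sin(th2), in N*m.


h = m2*L1*L2*sin(th2) = 9.02*0.37*0.32*sin(169 deg) = 0.203778
C1 = -h*(2*4.32*4.76 + 4.76^2) = -0.203778*63.7840 = -12.9978

-12.9978 N*m


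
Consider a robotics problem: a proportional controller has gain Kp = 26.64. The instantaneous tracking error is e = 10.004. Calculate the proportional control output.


u_P = Kp * e = 26.64 * 10.004 = 266.5066

266.5066


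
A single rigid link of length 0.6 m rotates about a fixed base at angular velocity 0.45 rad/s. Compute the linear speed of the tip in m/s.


v = L*omega = 0.6 * 0.45 = 0.2700

0.2700 m/s


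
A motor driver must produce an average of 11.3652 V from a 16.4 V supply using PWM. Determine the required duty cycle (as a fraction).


D = V_avg/V_supply = 11.3652/16.4 = 0.6930

0.6930


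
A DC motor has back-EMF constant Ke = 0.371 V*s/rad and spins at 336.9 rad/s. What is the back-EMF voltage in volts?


V_emf = Ke * omega = 0.371*336.9 = 124.9899

124.9899 V


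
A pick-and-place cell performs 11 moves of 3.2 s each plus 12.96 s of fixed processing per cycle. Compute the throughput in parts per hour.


T_cycle = 11*3.2 + 12.96 = 48.1600 s
rate = 3600/T = 74.7508

74.7508 parts/hour


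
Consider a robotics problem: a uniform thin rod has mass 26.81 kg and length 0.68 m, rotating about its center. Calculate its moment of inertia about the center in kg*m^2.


I = (1/12)*m*L^2 = (1/12)*26.81*0.68^2 = 1.0331

1.0331 kg*m^2


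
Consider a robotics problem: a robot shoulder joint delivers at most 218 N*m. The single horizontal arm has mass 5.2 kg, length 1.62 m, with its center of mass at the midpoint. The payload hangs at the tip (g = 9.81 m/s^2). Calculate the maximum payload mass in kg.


tau_arm = m_arm*g*(L/2) = 5.2*9.81*1.62/2 = 41.3197 N*m
tau_payload = tau_max - tau_arm = 218 - 41.3197 = 176.6803
m_payload = tau_payload / (g*L) = 176.6803 / (9.81*1.62) = 11.1174

11.1174 kg


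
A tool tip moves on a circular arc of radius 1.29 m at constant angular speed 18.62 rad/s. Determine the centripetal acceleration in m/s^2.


a_c = omega^2 * r = 18.62^2 * 1.29 = 447.2487

447.2487 m/s^2


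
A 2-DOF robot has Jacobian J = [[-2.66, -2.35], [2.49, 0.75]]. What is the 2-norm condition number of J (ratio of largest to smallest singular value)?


JJ^T eigenvalues: trace(JJ^T) = 19.3607, det(JJ^T) = det(J)^2 = 14.87259225
s_max^2 = (19.3607 + sqrt(315.34633549))/2 = 18.55934678
s_min^2 = (19.3607 - sqrt(315.34633549))/2 = 0.80135322
kappa = s_max/s_min = sqrt(18.55934678/0.80135322) = 4.8125

4.8125


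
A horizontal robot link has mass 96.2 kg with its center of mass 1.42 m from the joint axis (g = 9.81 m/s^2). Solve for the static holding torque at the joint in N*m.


tau = m*g*L = 96.2 * 9.81 * 1.42 = 1340.0852

1340.0852 N*m


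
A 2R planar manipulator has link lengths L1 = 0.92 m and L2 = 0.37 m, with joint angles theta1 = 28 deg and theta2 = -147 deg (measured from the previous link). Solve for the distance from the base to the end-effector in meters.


x = L1*cos(th1) + L2*cos(th1+th2) = 0.632932
y = L1*sin(th1) + L2*sin(th1+th2) = 0.108305
d = sqrt(x^2 + y^2) = sqrt(0.400603 + 0.011730) = 0.6421

0.6421 m


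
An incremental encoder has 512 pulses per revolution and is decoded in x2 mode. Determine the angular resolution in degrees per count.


resolution = 360 / (PPR * 2) = 360 / 1024 = 0.3516

0.3516 degrees


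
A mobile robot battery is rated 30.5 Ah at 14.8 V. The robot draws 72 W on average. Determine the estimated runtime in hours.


E = 30.5*14.8 = 451.4000 Wh
t = E/P = 451.4000/72 = 6.2694

6.2694 hours


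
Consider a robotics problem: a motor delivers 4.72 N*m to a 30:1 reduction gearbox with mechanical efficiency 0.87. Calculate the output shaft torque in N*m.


tau_out = tau_in * N * eta = 4.72 * 30 * 0.87 = 123.1920

123.1920 N*m


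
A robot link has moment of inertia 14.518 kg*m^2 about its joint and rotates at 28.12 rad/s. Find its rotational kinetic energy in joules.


KE = (1/2)*I*omega^2 = 0.5*14.518*28.12^2 = 5739.9410

5739.9410 J


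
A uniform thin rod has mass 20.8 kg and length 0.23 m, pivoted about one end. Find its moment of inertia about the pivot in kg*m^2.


I = (1/3)*m*L^2 = (1/3)*20.8*0.23^2 = 0.3668

0.3668 kg*m^2


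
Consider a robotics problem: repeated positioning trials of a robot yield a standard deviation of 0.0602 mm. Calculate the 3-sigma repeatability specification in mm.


repeatability = 3*sigma = 3*0.0602 = 0.1806

0.1806 mm


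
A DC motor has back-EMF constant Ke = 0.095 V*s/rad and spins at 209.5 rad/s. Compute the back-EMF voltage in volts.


V_emf = Ke * omega = 0.095*209.5 = 19.9025

19.9025 V


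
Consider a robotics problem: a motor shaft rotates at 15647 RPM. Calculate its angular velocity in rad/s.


omega = 15647 * 2*pi/60 = 1638.5500

1638.5500 rad/s


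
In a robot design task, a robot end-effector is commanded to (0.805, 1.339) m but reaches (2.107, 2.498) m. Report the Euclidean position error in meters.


dx = 2.107 - (0.805) = 1.3020, dy = 2.498 - (1.339) = 1.1590
err = sqrt(1.695204 + 1.343281) = 1.7431

1.7431 m


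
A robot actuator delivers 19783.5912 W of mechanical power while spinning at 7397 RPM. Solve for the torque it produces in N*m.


omega = 7397 * 2*pi/60 = 774.612029 rad/s
tau = P / omega = 19783.5912 / 774.612029 = 25.5400

25.5400 N*m


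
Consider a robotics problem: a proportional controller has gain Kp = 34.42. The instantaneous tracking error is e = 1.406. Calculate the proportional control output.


u_P = Kp * e = 34.42 * 1.406 = 48.3945

48.3945


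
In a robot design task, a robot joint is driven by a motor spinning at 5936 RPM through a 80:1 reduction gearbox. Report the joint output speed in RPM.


omega_joint = omega_motor / N = 5936 / 80 = 74.2000

74.2000 RPM


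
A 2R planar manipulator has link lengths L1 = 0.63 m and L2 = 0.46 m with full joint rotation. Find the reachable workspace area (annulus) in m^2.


r_max = L1 + L2 = 1.0900, r_min = |L1 - L2| = 0.1700
A = pi*(r_max^2 - r_min^2) = pi*(1.1881 - 0.0289) = 3.6417

3.6417 m^2


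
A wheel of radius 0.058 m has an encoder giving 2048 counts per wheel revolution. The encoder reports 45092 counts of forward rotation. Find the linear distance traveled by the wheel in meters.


revs = 45092/2048 = 22.017578
d = revs * 2*pi*r = 22.017578 * 2*pi*0.058 = 8.0238

8.0238 m


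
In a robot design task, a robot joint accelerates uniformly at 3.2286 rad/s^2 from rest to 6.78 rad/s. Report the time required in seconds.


t = delta_omega / alpha = 6.78 / 3.2286 = 2.1000

2.1000 s


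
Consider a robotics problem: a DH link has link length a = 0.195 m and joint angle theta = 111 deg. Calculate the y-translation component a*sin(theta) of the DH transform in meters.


a*sin(theta) = 0.195*sin(111 deg) = 0.1820

0.1820 m


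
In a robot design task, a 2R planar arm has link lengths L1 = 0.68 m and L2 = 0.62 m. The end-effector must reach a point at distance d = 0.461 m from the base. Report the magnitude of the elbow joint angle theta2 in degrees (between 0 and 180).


cos(th2) = (d^2 - L1^2 - L2^2)/(2*L1*L2) = (0.461^2 - 0.68^2 - 0.62^2)/(2*0.68*0.62) = -0.75222842
th2 = acos(-0.75222842) = 138.7838 deg

138.7838 degrees


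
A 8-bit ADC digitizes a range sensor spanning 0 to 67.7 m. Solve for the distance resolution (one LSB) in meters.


res = range / 2^n = 67.7/2^8 = 67.7/256 = 0.2645

0.2645 m


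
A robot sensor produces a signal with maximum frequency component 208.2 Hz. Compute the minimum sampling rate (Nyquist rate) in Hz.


f_s,min = 2*f_max = 2*208.2 = 416.4000

416.4000 Hz


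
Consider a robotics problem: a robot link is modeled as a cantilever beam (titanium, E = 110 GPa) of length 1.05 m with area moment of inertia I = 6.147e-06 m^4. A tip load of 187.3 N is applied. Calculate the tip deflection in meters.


delta = F*L^3/(3*E*I) = 187.3*1.05^3/(3*1.100e+11*6.147e-06)
      = 216.8231625/2028510 = 1.0689e-04

1.0689e-04 m


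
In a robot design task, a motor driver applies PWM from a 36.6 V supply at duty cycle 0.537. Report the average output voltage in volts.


V_avg = V_supply * D = 36.6*0.537 = 19.6542

19.6542 V


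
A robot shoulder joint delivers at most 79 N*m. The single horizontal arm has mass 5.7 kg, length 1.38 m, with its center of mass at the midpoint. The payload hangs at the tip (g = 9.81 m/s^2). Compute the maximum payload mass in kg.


tau_arm = m_arm*g*(L/2) = 5.7*9.81*1.38/2 = 38.5827 N*m
tau_payload = tau_max - tau_arm = 79 - 38.5827 = 40.4173
m_payload = tau_payload / (g*L) = 40.4173 / (9.81*1.38) = 2.9855

2.9855 kg


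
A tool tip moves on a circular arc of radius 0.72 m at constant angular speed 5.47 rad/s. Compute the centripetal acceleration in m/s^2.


a_c = omega^2 * r = 5.47^2 * 0.72 = 21.5430

21.5430 m/s^2


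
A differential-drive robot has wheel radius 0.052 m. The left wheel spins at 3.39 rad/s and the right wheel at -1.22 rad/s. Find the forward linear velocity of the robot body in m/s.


v = r*(wR + wL)/2 = 0.052*(-1.22 + 3.39)/2 = 0.0564

0.0564 m/s


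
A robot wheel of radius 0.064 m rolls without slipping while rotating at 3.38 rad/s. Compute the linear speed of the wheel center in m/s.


v = omega * r = 3.38 * 0.064 = 0.2163

0.2163 m/s


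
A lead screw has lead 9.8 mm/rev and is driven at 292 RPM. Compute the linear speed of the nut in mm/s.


v = lead * (RPM/60) = 9.8*292/60 = 47.6933

47.6933 mm/s


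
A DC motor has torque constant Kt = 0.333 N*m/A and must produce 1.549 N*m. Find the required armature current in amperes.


I = tau / Kt = 1.549/0.333 = 4.6517

4.6517 A


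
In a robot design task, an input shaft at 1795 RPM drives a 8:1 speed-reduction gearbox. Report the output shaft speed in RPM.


omega_out = omega_in / N = 1795 / 8 = 224.3750

224.3750 RPM


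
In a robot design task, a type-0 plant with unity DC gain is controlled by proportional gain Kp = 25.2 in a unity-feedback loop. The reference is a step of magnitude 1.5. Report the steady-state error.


e_ss = R/(1 + Kp) = 1.5/(1 + 25.2) = 1.5/26.2000 = 0.0573

0.0573


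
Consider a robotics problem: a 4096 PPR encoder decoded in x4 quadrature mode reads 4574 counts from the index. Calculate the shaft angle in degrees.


angle = counts * 360 / (PPR*4) = 4574 * 360 / 16384 = 100.5029

100.5029 degrees


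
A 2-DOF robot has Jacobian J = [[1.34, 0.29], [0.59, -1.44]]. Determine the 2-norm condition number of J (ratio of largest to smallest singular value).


JJ^T eigenvalues: trace(JJ^T) = 4.3014, det(JJ^T) = det(J)^2 = 4.41294049
s_max^2 = (4.3014 + sqrt(0.85028000))/2 = 2.61175314
s_min^2 = (4.3014 - sqrt(0.85028000))/2 = 1.68964686
kappa = s_max/s_min = sqrt(2.61175314/1.68964686) = 1.2433

1.2433


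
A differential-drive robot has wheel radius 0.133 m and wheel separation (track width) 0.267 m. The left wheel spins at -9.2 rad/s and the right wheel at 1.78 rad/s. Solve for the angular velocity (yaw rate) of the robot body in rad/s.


omega = r*(wR - wL)/L = 0.133*(1.78 - (-9.2))/0.267 = 5.4694

5.4694 rad/s


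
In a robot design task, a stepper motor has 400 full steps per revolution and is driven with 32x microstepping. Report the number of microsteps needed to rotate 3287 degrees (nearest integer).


step_size = 360/(400*32) = 360/12800 = 0.028125 deg
n = 3287/(360/12800) = 3287*12800/360 = 116871.1111 -> 116871

116871 steps


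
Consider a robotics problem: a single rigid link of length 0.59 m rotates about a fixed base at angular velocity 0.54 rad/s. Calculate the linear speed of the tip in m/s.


v = L*omega = 0.59 * 0.54 = 0.3186

0.3186 m/s


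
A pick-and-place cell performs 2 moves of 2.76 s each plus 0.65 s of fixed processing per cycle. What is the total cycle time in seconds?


T = 2*2.76 + 0.65 = 6.1700

6.1700 s


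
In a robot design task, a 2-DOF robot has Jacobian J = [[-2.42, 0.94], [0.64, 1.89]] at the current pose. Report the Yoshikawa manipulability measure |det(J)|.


det(J) = -2.42*1.89 - (0.94)*(0.64) = -5.1754
|det(J)| = 5.1754

5.1754


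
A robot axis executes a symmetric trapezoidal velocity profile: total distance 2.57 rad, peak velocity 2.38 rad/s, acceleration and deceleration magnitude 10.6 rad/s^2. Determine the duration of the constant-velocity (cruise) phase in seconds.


t_acc = v/a = 0.224528 s, d_acc = v^2/(2a) = 0.267189 rad each
d_cruise = 2.57 - 2*0.267189 = 2.035622 rad
t_cruise = d_cruise/v = 2.035622/2.38 = 0.8553

0.8553 s


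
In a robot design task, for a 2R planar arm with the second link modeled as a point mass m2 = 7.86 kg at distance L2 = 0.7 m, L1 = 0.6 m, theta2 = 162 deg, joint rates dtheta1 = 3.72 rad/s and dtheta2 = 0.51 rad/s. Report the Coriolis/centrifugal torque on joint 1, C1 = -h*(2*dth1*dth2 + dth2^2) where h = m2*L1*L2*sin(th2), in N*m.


h = m2*L1*L2*sin(th2) = 7.86*0.6*0.7*sin(162 deg) = 1.020127
C1 = -h*(2*3.72*0.51 + 0.51^2) = -1.020127*4.0545 = -4.1361

-4.1361 N*m


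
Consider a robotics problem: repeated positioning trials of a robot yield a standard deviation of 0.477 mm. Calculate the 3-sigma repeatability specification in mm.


repeatability = 3*sigma = 3*0.477 = 1.4310

1.4310 mm


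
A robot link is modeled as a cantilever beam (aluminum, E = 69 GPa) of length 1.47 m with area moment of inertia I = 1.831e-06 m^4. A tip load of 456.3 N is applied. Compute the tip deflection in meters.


delta = F*L^3/(3*E*I) = 456.3*1.47^3/(3*6.900e+10*1.831e-06)
      = 1449.4474449/379017 = 0.0038

0.0038 m


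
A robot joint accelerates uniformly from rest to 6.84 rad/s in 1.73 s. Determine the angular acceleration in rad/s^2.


alpha = delta_omega / t = 6.84 / 1.73 = 3.9538

3.9538 rad/s^2


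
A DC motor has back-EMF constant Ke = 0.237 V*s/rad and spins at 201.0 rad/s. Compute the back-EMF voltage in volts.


V_emf = Ke * omega = 0.237*201.0 = 47.6370

47.6370 V


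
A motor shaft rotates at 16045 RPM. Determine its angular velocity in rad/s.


omega = 16045 * 2*pi/60 = 1680.2285

1680.2285 rad/s


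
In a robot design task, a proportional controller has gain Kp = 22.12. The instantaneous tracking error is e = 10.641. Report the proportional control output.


u_P = Kp * e = 22.12 * 10.641 = 235.3789

235.3789


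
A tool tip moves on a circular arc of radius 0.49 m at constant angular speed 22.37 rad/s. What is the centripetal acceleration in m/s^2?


a_c = omega^2 * r = 22.37^2 * 0.49 = 245.2043

245.2043 m/s^2


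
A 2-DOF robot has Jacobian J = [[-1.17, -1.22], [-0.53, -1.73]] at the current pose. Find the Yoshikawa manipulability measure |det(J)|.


det(J) = -1.17*-1.73 - (-1.22)*(-0.53) = 1.3775
|det(J)| = 1.3775

1.3775


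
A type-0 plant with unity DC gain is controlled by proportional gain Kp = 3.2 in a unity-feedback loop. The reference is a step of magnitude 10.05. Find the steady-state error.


e_ss = R/(1 + Kp) = 10.05/(1 + 3.2) = 10.05/4.2000 = 2.3929

2.3929


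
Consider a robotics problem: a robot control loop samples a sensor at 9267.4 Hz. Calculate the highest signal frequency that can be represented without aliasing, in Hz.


f_max = f_s/2 = 9267.4/2 = 4633.7000

4633.7000 Hz


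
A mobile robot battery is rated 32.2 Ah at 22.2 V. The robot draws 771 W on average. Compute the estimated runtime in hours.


E = 32.2*22.2 = 714.8400 Wh
t = E/P = 714.8400/771 = 0.9272

0.9272 hours


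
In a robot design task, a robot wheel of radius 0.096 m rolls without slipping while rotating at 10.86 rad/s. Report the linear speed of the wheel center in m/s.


v = omega * r = 10.86 * 0.096 = 1.0426

1.0426 m/s


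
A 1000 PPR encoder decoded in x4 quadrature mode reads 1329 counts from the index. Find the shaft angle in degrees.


angle = counts * 360 / (PPR*4) = 1329 * 360 / 4000 = 119.6100

119.6100 degrees


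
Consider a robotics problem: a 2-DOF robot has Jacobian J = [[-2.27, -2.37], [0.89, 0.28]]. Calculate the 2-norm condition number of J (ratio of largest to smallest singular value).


JJ^T eigenvalues: trace(JJ^T) = 11.6403, det(JJ^T) = det(J)^2 = 2.17179169
s_max^2 = (11.6403 + sqrt(126.80941733))/2 = 11.45063438
s_min^2 = (11.6403 - sqrt(126.80941733))/2 = 0.18966562
kappa = s_max/s_min = sqrt(11.45063438/0.18966562) = 7.7700

7.7700


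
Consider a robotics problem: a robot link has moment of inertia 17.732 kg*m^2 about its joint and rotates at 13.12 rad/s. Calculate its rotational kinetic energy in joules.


KE = (1/2)*I*omega^2 = 0.5*17.732*13.12^2 = 1526.1436

1526.1436 J


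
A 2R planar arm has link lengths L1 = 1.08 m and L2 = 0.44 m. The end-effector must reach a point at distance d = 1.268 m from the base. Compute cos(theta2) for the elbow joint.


cos(th2) = (d^2 - L1^2 - L2^2)/(2*L1*L2) = (1.268^2 - 1.08^2 - 0.44^2)/(2*1.08*0.44) = 0.2608

0.2608


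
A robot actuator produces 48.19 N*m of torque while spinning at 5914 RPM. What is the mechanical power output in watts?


omega = 5914 * 2*pi/60 = 619.312632 rad/s
P = tau * omega = 48.19 * 619.312632 = 29844.6757

29844.6757 W


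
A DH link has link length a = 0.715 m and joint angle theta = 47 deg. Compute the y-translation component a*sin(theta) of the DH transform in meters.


a*sin(theta) = 0.715*sin(47 deg) = 0.5229

0.5229 m


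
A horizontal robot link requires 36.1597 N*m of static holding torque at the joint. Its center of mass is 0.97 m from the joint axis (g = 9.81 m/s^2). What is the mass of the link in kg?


m = tau / (g*L) = 36.1597 / (9.81 * 0.97) = 3.8000

3.8000 kg


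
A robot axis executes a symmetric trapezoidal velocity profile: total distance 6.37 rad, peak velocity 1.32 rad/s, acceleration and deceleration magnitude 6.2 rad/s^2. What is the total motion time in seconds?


t_acc = v/a = 1.32/6.2 = 0.212903 s
d_acc = v^2/(2a) = 0.140516 rad (each ramp)
d_cruise = 6.37 - 2*0.140516 = 6.088968 rad
t_cruise = 6.088968/1.32 = 4.612855 s
t_total = 2*0.212903 + 4.612855 = 5.0387

5.0387 s


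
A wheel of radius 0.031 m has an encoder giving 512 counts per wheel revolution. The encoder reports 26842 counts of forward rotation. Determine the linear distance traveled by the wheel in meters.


revs = 26842/512 = 52.425781
d = revs * 2*pi*r = 52.425781 * 2*pi*0.031 = 10.2114

10.2114 m


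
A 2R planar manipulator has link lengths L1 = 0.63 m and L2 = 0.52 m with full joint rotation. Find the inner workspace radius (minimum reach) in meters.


r_min = |L1 - L2| = |0.63 - 0.52| = 0.1100

0.1100 m


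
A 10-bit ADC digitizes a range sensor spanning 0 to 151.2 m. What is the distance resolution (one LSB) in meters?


res = range / 2^n = 151.2/2^10 = 151.2/1024 = 0.1477

0.1477 m


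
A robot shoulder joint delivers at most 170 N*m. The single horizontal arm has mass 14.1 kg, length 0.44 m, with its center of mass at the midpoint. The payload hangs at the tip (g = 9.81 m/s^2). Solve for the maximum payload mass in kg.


tau_arm = m_arm*g*(L/2) = 14.1*9.81*0.44/2 = 30.4306 N*m
tau_payload = tau_max - tau_arm = 170 - 30.4306 = 139.5694
m_payload = tau_payload / (g*L) = 139.5694 / (9.81*0.44) = 32.3347

32.3347 kg


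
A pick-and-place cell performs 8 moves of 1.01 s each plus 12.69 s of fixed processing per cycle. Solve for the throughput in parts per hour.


T_cycle = 8*1.01 + 12.69 = 20.7700 s
rate = 3600/T = 173.3269

173.3269 parts/hour


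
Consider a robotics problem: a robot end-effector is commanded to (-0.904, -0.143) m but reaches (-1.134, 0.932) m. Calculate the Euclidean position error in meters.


dx = -1.134 - (-0.904) = -0.2300, dy = 0.932 - (-0.143) = 1.0750
err = sqrt(0.052900 + 1.155625) = 1.0993

1.0993 m


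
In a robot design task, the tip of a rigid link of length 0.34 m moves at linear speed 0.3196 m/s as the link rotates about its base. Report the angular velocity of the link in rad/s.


omega = v / L = 0.3196 / 0.34 = 0.9400

0.9400 rad/s


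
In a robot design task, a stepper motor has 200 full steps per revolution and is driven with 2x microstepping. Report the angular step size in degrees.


step = 360/(200*2) = 360/400 = 0.9000

0.9000 degrees


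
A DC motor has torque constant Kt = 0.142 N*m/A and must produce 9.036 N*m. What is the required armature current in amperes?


I = tau / Kt = 9.036/0.142 = 63.6338

63.6338 A


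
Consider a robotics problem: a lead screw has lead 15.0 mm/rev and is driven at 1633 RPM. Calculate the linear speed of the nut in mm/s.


v = lead * (RPM/60) = 15.0*1633/60 = 408.2500

408.2500 mm/s


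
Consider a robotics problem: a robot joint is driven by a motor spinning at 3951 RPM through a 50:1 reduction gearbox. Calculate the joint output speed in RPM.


omega_joint = omega_motor / N = 3951 / 50 = 79.0200

79.0200 RPM


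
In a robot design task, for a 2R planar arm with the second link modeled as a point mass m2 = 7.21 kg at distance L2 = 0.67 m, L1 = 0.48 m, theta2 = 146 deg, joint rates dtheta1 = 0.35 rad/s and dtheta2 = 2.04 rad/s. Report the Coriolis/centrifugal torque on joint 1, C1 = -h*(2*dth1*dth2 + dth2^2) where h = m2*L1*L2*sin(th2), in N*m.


h = m2*L1*L2*sin(th2) = 7.21*0.48*0.67*sin(146 deg) = 1.296621
C1 = -h*(2*0.35*2.04 + 2.04^2) = -1.296621*5.5896 = -7.2476

-7.2476 N*m


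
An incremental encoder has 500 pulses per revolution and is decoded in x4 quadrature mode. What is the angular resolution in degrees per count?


resolution = 360 / (PPR * 4) = 360 / 2000 = 0.1800

0.1800 degrees


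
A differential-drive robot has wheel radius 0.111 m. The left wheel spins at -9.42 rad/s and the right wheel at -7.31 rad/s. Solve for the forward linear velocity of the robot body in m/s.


v = r*(wR + wL)/2 = 0.111*(-7.31 + -9.42)/2 = -0.9285

-0.9285 m/s


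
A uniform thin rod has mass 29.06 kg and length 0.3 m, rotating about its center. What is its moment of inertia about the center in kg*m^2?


I = (1/12)*m*L^2 = (1/12)*29.06*0.3^2 = 0.2179

0.2179 kg*m^2


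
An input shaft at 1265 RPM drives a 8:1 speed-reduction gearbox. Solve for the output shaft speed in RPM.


omega_out = omega_in / N = 1265 / 8 = 158.1250

158.1250 RPM


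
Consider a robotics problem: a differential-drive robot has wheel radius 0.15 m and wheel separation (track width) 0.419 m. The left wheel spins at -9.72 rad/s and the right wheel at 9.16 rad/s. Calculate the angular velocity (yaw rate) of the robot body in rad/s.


omega = r*(wR - wL)/L = 0.15*(9.16 - (-9.72))/0.419 = 6.7589

6.7589 rad/s


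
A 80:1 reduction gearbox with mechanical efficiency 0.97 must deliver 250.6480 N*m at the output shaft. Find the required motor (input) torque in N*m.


tau_in = tau_out / (N * eta) = 250.6480 / (80 * 0.97) = 3.2300

3.2300 N*m


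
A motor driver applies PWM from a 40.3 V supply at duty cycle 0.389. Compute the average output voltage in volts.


V_avg = V_supply * D = 40.3*0.389 = 15.6767

15.6767 V


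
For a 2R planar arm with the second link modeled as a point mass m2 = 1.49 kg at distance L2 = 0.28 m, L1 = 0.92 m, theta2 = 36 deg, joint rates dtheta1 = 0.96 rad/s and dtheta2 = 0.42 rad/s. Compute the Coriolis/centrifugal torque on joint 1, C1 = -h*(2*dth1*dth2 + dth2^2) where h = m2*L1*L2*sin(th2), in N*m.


h = m2*L1*L2*sin(th2) = 1.49*0.92*0.28*sin(36 deg) = 0.225606
C1 = -h*(2*0.96*0.42 + 0.42^2) = -0.225606*0.9828 = -0.2217

-0.2217 N*m


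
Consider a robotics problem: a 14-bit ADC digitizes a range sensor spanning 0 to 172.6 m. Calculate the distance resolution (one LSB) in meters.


res = range / 2^n = 172.6/2^14 = 172.6/16384 = 0.0105

0.0105 m


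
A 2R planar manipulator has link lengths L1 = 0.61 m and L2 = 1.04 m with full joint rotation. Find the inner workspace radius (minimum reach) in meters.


r_min = |L1 - L2| = |0.61 - 1.04| = 0.4300

0.4300 m


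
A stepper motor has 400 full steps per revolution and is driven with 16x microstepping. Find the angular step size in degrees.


step = 360/(400*16) = 360/6400 = 0.0563

0.0563 degrees


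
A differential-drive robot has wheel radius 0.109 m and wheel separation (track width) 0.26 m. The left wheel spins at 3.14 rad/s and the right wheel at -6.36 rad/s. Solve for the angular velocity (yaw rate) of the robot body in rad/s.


omega = r*(wR - wL)/L = 0.109*(-6.36 - (3.14))/0.26 = -3.9827

-3.9827 rad/s


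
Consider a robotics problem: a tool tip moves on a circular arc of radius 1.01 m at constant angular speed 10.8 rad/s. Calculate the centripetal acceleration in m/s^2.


a_c = omega^2 * r = 10.8^2 * 1.01 = 117.8064

117.8064 m/s^2


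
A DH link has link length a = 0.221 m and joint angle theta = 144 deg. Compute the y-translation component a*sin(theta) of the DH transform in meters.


a*sin(theta) = 0.221*sin(144 deg) = 0.1299

0.1299 m


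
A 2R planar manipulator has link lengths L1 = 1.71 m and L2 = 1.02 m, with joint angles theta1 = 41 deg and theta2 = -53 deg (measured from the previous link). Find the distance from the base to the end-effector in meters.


x = L1*cos(th1) + L2*cos(th1+th2) = 2.288264
y = L1*sin(th1) + L2*sin(th1+th2) = 0.909791
d = sqrt(x^2 + y^2) = sqrt(5.236152 + 0.827720) = 2.4625

2.4625 m


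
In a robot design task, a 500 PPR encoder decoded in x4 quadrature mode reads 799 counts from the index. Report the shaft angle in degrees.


angle = counts * 360 / (PPR*4) = 799 * 360 / 2000 = 143.8200

143.8200 degrees


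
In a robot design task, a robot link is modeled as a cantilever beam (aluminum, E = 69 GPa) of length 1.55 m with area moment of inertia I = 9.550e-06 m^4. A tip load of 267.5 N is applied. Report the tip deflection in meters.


delta = F*L^3/(3*E*I) = 267.5*1.55^3/(3*6.900e+10*9.550e-06)
      = 996.1365625/1976850 = 5.0390e-04

5.0390e-04 m


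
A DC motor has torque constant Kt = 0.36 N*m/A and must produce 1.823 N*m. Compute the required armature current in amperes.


I = tau / Kt = 1.823/0.36 = 5.0639

5.0639 A


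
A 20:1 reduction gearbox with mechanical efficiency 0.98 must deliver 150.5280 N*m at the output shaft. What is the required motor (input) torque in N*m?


tau_in = tau_out / (N * eta) = 150.5280 / (20 * 0.98) = 7.6800

7.6800 N*m


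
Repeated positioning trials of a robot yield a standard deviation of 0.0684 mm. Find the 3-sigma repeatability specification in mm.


repeatability = 3*sigma = 3*0.0684 = 0.2052

0.2052 mm


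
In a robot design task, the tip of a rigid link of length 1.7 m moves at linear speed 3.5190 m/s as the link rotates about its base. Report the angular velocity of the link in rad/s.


omega = v / L = 3.5190 / 1.7 = 2.0700

2.0700 rad/s


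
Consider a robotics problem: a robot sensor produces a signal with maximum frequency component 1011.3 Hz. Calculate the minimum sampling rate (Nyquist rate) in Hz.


f_s,min = 2*f_max = 2*1011.3 = 2022.6000

2022.6000 Hz


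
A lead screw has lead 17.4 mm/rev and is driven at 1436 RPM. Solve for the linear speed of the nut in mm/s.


v = lead * (RPM/60) = 17.4*1436/60 = 416.4400

416.4400 mm/s


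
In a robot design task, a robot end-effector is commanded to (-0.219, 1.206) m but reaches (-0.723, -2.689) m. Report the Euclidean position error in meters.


dx = -0.723 - (-0.219) = -0.5040, dy = -2.689 - (1.206) = -3.8950
err = sqrt(0.254016 + 15.171025) = 3.9275

3.9275 m


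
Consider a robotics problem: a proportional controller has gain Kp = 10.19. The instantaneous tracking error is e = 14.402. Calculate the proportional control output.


u_P = Kp * e = 10.19 * 14.402 = 146.7564

146.7564


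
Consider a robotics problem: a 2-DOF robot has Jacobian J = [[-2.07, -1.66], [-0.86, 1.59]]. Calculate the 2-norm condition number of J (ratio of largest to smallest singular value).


JJ^T eigenvalues: trace(JJ^T) = 10.3082, det(JJ^T) = det(J)^2 = 22.26801721
s_max^2 = (10.3082 + sqrt(17.18691840))/2 = 7.22695542
s_min^2 = (10.3082 - sqrt(17.18691840))/2 = 3.08124458
kappa = s_max/s_min = sqrt(7.22695542/3.08124458) = 1.5315

1.5315


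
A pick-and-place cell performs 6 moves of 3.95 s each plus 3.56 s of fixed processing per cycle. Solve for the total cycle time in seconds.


T = 6*3.95 + 3.56 = 27.2600

27.2600 s


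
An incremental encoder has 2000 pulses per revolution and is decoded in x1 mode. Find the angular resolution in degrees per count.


resolution = 360 / (PPR * 1) = 360 / 2000 = 0.1800

0.1800 degrees


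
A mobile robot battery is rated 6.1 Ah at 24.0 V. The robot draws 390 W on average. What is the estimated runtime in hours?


E = 6.1*24.0 = 146.4000 Wh
t = E/P = 146.4000/390 = 0.3754

0.3754 hours


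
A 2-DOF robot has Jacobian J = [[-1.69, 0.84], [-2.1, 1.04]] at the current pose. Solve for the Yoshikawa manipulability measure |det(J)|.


det(J) = -1.69*1.04 - (0.84)*(-2.1) = 0.0064
|det(J)| = 0.0064

0.0064


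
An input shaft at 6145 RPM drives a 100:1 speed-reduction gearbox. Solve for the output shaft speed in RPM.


omega_out = omega_in / N = 6145 / 100 = 61.4500

61.4500 RPM


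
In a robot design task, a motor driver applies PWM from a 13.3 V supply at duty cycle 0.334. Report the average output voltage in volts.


V_avg = V_supply * D = 13.3*0.334 = 4.4422

4.4422 V


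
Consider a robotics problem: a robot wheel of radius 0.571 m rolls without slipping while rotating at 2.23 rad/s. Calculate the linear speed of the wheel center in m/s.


v = omega * r = 2.23 * 0.571 = 1.2733

1.2733 m/s


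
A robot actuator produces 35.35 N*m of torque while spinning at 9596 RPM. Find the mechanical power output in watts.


omega = 9596 * 2*pi/60 = 1004.890770 rad/s
P = tau * omega = 35.35 * 1004.890770 = 35522.8887

35522.8887 W


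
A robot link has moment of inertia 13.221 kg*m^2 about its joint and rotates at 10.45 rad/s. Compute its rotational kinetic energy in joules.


KE = (1/2)*I*omega^2 = 0.5*13.221*10.45^2 = 721.8831

721.8831 J


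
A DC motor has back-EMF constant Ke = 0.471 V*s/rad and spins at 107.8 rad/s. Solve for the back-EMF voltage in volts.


V_emf = Ke * omega = 0.471*107.8 = 50.7738

50.7738 V


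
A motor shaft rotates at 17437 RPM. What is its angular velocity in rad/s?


omega = 17437 * 2*pi/60 = 1825.9984

1825.9984 rad/s


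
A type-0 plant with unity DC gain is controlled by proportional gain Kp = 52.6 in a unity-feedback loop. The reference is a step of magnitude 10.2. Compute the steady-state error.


e_ss = R/(1 + Kp) = 10.2/(1 + 52.6) = 10.2/53.6000 = 0.1903

0.1903


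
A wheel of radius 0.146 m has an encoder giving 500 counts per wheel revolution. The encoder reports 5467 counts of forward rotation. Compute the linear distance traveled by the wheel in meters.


revs = 5467/500 = 10.934000
d = revs * 2*pi*r = 10.934000 * 2*pi*0.146 = 10.0303

10.0303 m


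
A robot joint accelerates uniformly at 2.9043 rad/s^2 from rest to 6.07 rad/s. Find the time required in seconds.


t = delta_omega / alpha = 6.07 / 2.9043 = 2.0900

2.0900 s


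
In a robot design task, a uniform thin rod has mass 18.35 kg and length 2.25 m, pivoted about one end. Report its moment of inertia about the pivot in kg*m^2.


I = (1/3)*m*L^2 = (1/3)*18.35*2.25^2 = 30.9656

30.9656 kg*m^2
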